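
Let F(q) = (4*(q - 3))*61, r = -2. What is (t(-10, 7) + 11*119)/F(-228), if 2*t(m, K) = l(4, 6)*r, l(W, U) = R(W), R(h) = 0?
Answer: -17/732 ≈ -0.023224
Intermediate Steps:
l(W, U) = 0
t(m, K) = 0 (t(m, K) = (0*(-2))/2 = (½)*0 = 0)
F(q) = -732 + 244*q (F(q) = (4*(-3 + q))*61 = (-12 + 4*q)*61 = -732 + 244*q)
(t(-10, 7) + 11*119)/F(-228) = (0 + 11*119)/(-732 + 244*(-228)) = (0 + 1309)/(-732 - 55632) = 1309/(-56364) = 1309*(-1/56364) = -17/732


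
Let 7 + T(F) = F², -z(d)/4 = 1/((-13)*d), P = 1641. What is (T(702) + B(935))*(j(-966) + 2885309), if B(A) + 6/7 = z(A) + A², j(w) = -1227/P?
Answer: 183572566215095880352/46541495 ≈ 3.9443e+12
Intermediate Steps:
z(d) = 4/(13*d) (z(d) = -4/((-13)*d) = -(-4)/(13*d) = 4/(13*d))
j(w) = -409/547 (j(w) = -1227/1641 = -1227*1/1641 = -409/547)
T(F) = -7 + F²
B(A) = -6/7 + A² + 4/(13*A) (B(A) = -6/7 + (4/(13*A) + A²) = -6/7 + (A² + 4/(13*A)) = -6/7 + A² + 4/(13*A))
(T(702) + B(935))*(j(-966) + 2885309) = ((-7 + 702²) + (-6/7 + 935² + (4/13)/935))*(-409/547 + 2885309) = ((-7 + 492804) + (-6/7 + 874225 + (4/13)*(1/935)))*(1578263614/547) = (492797 + (-6/7 + 874225 + 4/12155))*(1578263614/547) = (492797 + 74383361223/85085)*(1578263614/547) = (116312993968/85085)*(1578263614/547) = 183572566215095880352/46541495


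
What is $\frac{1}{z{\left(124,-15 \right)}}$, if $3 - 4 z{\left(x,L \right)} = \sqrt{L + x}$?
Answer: $- \frac{3}{25} - \frac{\sqrt{109}}{25} \approx -0.53761$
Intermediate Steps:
$z{\left(x,L \right)} = \frac{3}{4} - \frac{\sqrt{L + x}}{4}$
$\frac{1}{z{\left(124,-15 \right)}} = \frac{1}{\frac{3}{4} - \frac{\sqrt{-15 + 124}}{4}} = \frac{1}{\frac{3}{4} - \frac{\sqrt{109}}{4}}$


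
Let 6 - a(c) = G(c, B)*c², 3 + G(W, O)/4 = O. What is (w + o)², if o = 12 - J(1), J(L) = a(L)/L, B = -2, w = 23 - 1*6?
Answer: 9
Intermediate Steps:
w = 17 (w = 23 - 6 = 17)
G(W, O) = -12 + 4*O
a(c) = 6 + 20*c² (a(c) = 6 - (-12 + 4*(-2))*c² = 6 - (-12 - 8)*c² = 6 - (-20)*c² = 6 + 20*c²)
J(L) = (6 + 20*L²)/L
o = -14 (o = 12 - (6/1 + 20*1) = 12 - (6*1 + 20) = 12 - (6 + 20) = 12 - 1*26 = 12 - 26 = -14)
(w + o)² = (17 - 14)² = 3² = 9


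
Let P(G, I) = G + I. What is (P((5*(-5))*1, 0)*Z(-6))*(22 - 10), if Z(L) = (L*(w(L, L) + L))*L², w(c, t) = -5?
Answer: -712800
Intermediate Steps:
Z(L) = L³*(-5 + L) (Z(L) = (L*(-5 + L))*L² = L³*(-5 + L))
(P((5*(-5))*1, 0)*Z(-6))*(22 - 10) = (((5*(-5))*1 + 0)*((-6)³*(-5 - 6)))*(22 - 10) = ((-25*1 + 0)*(-216*(-11)))*12 = ((-25 + 0)*2376)*12 = -25*2376*12 = -59400*12 = -712800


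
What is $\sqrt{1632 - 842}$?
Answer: $\sqrt{790} \approx 28.107$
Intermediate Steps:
$\sqrt{1632 - 842} = \sqrt{790}$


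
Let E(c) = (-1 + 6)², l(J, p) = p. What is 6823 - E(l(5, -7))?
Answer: 6798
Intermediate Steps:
E(c) = 25 (E(c) = 5² = 25)
6823 - E(l(5, -7)) = 6823 - 1*25 = 6823 - 25 = 6798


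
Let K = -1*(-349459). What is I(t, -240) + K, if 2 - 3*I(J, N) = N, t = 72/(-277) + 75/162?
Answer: 1048619/3 ≈ 3.4954e+5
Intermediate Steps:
t = 3037/14958 (t = 72*(-1/277) + 75*(1/162) = -72/277 + 25/54 = 3037/14958 ≈ 0.20304)
I(J, N) = ⅔ - N/3
K = 349459
I(t, -240) + K = (⅔ - ⅓*(-240)) + 349459 = (⅔ + 80) + 349459 = 242/3 + 349459 = 1048619/3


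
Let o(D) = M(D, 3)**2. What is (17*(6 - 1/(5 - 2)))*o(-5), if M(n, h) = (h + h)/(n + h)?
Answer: 867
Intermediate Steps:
M(n, h) = 2*h/(h + n) (M(n, h) = (2*h)/(h + n) = 2*h/(h + n))
o(D) = 36/(3 + D)**2 (o(D) = (2*3/(3 + D))**2 = (6/(3 + D))**2 = 36/(3 + D)**2)
(17*(6 - 1/(5 - 2)))*o(-5) = (17*(6 - 1/(5 - 2)))*(36/(3 - 5)**2) = (17*(6 - 1/3))*(36/(-2)**2) = (17*(6 - 1*1/3))*(36*(1/4)) = (17*(6 - 1/3))*9 = (17*(17/3))*9 = (289/3)*9 = 867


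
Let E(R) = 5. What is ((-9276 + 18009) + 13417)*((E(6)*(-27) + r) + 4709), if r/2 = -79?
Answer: 97814400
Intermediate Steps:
r = -158 (r = 2*(-79) = -158)
((-9276 + 18009) + 13417)*((E(6)*(-27) + r) + 4709) = ((-9276 + 18009) + 13417)*((5*(-27) - 158) + 4709) = (8733 + 13417)*((-135 - 158) + 4709) = 22150*(-293 + 4709) = 22150*4416 = 97814400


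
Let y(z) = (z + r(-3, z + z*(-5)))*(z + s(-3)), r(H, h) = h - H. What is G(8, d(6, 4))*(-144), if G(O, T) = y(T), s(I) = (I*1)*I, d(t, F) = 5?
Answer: 24192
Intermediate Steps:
s(I) = I² (s(I) = I*I = I²)
y(z) = (3 - 3*z)*(9 + z) (y(z) = (z + ((z + z*(-5)) - 1*(-3)))*(z + (-3)²) = (z + ((z - 5*z) + 3))*(z + 9) = (z + (-4*z + 3))*(9 + z) = (z + (3 - 4*z))*(9 + z) = (3 - 3*z)*(9 + z))
G(O, T) = 27 - 24*T - 3*T²
G(8, d(6, 4))*(-144) = (27 - 24*5 - 3*5²)*(-144) = (27 - 120 - 3*25)*(-144) = (27 - 120 - 75)*(-144) = -168*(-144) = 24192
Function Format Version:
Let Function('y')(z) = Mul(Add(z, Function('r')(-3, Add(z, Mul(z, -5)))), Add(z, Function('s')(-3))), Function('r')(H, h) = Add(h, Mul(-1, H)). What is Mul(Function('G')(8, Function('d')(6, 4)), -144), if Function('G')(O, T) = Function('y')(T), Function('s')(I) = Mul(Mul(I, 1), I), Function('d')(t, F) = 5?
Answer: 24192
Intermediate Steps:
Function('s')(I) = Pow(I, 2) (Function('s')(I) = Mul(I, I) = Pow(I, 2))
Function('y')(z) = Mul(Add(3, Mul(-3, z)), Add(9, z)) (Function('y')(z) = Mul(Add(z, Add(Add(z, Mul(z, -5)), Mul(-1, -3))), Add(z, Pow(-3, 2))) = Mul(Add(z, Add(Add(z, Mul(-5, z)), 3)), Add(z, 9)) = Mul(Add(z, Add(Mul(-4, z), 3)), Add(9, z)) = Mul(Add(z, Add(3, Mul(-4, z))), Add(9, z)) = Mul(Add(3, Mul(-3, z)), Add(9, z)))
Function('G')(O, T) = Add(27, Mul(-24, T), Mul(-3, Pow(T, 2)))
Mul(Function('G')(8, Function('d')(6, 4)), -144) = Mul(Add(27, Mul(-24, 5), Mul(-3, Pow(5, 2))), -144) = Mul(Add(27, -120, Mul(-3, 25)), -144) = Mul(Add(27, -120, -75), -144) = Mul(-168, -144) = 24192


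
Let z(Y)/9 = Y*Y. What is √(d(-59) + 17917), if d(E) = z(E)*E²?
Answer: √109074166 ≈ 10444.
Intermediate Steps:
z(Y) = 9*Y² (z(Y) = 9*(Y*Y) = 9*Y²)
d(E) = 9*E⁴ (d(E) = (9*E²)*E² = 9*E⁴)
√(d(-59) + 17917) = √(9*(-59)⁴ + 17917) = √(9*12117361 + 17917) = √(109056249 + 17917) = √109074166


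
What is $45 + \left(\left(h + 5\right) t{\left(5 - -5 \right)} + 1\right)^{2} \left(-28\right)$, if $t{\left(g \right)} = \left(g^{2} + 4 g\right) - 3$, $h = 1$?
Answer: $-18965167$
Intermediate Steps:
$t{\left(g \right)} = -3 + g^{2} + 4 g$
$45 + \left(\left(h + 5\right) t{\left(5 - -5 \right)} + 1\right)^{2} \left(-28\right) = 45 + \left(\left(1 + 5\right) \left(-3 + \left(5 - -5\right)^{2} + 4 \left(5 - -5\right)\right) + 1\right)^{2} \left(-28\right) = 45 + \left(6 \left(-3 + \left(5 + 5\right)^{2} + 4 \left(5 + 5\right)\right) + 1\right)^{2} \left(-28\right) = 45 + \left(6 \left(-3 + 10^{2} + 4 \cdot 10\right) + 1\right)^{2} \left(-28\right) = 45 + \left(6 \left(-3 + 100 + 40\right) + 1\right)^{2} \left(-28\right) = 45 + \left(6 \cdot 137 + 1\right)^{2} \left(-28\right) = 45 + \left(822 + 1\right)^{2} \left(-28\right) = 45 + 823^{2} \left(-28\right) = 45 + 677329 \left(-28\right) = 45 - 18965212 = -18965167$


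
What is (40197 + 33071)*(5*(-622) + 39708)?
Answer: 2681462264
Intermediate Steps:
(40197 + 33071)*(5*(-622) + 39708) = 73268*(-3110 + 39708) = 73268*36598 = 2681462264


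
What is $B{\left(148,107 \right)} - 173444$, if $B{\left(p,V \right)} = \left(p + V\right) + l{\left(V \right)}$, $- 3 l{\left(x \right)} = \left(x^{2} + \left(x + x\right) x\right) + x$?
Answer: $- \frac{554021}{3} \approx -1.8467 \cdot 10^{5}$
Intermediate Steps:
$l{\left(x \right)} = - x^{2} - \frac{x}{3}$ ($l{\left(x \right)} = - \frac{\left(x^{2} + \left(x + x\right) x\right) + x}{3} = - \frac{\left(x^{2} + 2 x x\right) + x}{3} = - \frac{\left(x^{2} + 2 x^{2}\right) + x}{3} = - \frac{3 x^{2} + x}{3} = - \frac{x + 3 x^{2}}{3} = - x^{2} - \frac{x}{3}$)
$B{\left(p,V \right)} = V + p - V \left(\frac{1}{3} + V\right)$ ($B{\left(p,V \right)} = \left(p + V\right) - V \left(\frac{1}{3} + V\right) = \left(V + p\right) - V \left(\frac{1}{3} + V\right) = V + p - V \left(\frac{1}{3} + V\right)$)
$B{\left(148,107 \right)} - 173444 = \left(148 - 107^{2} + \frac{2}{3} \cdot 107\right) - 173444 = \left(148 - 11449 + \frac{214}{3}\right) - 173444 = - \frac{33689}{3} - 173444 = - \frac{554021}{3}$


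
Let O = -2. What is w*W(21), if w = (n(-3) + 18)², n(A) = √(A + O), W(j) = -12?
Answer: -3828 - 432*I*√5 ≈ -3828.0 - 965.98*I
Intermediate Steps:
n(A) = √(-2 + A) (n(A) = √(A - 2) = √(-2 + A))
w = (18 + I*√5)² (w = (√(-2 - 3) + 18)² = (√(-5) + 18)² = (I*√5 + 18)² = (18 + I*√5)² ≈ 319.0 + 80.498*I)
w*W(21) = (18 + I*√5)²*(-12) = -12*(18 + I*√5)²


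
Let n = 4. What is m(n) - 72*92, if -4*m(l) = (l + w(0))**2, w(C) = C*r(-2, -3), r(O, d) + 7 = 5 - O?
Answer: -6628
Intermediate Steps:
r(O, d) = -2 - O (r(O, d) = -7 + (5 - O) = -2 - O)
w(C) = 0 (w(C) = C*(-2 - 1*(-2)) = C*(-2 + 2) = C*0 = 0)
m(l) = -l**2/4 (m(l) = -(l + 0)**2/4 = -l**2/4)
m(n) - 72*92 = -1/4*4**2 - 72*92 = -1/4*16 - 6624 = -4 - 6624 = -6628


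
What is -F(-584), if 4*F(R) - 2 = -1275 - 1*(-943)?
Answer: 165/2 ≈ 82.500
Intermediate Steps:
F(R) = -165/2 (F(R) = ½ + (-1275 - 1*(-943))/4 = ½ + (-1275 + 943)/4 = ½ + (¼)*(-332) = ½ - 83 = -165/2)
-F(-584) = -1*(-165/2) = 165/2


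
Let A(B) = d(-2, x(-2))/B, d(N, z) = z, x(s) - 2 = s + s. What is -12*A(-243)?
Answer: -8/81 ≈ -0.098765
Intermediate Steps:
x(s) = 2 + 2*s (x(s) = 2 + (s + s) = 2 + 2*s)
A(B) = -2/B (A(B) = (2 + 2*(-2))/B = (2 - 4)/B = -2/B)
-12*A(-243) = -(-24)/(-243) = -(-24)*(-1)/243 = -12*2/243 = -8/81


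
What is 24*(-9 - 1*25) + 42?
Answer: -774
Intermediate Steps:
24*(-9 - 1*25) + 42 = 24*(-9 - 25) + 42 = 24*(-34) + 42 = -816 + 42 = -774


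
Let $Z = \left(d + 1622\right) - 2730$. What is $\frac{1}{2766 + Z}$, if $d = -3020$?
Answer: $- \frac{1}{1362} \approx -0.00073421$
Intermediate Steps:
$Z = -4128$ ($Z = \left(-3020 + 1622\right) - 2730 = -1398 - 2730 = -4128$)
$\frac{1}{2766 + Z} = \frac{1}{2766 - 4128} = \frac{1}{-1362} = - \frac{1}{1362}$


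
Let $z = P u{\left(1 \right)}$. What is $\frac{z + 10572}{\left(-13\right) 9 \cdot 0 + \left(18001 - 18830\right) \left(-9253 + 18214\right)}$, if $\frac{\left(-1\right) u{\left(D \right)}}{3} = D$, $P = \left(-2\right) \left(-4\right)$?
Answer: $- \frac{3516}{2476223} \approx -0.0014199$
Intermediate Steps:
$P = 8$
$u{\left(D \right)} = - 3 D$
$z = -24$ ($z = 8 \left(\left(-3\right) 1\right) = 8 \left(-3\right) = -24$)
$\frac{z + 10572}{\left(-13\right) 9 \cdot 0 + \left(18001 - 18830\right) \left(-9253 + 18214\right)} = \frac{-24 + 10572}{\left(-13\right) 9 \cdot 0 + \left(18001 - 18830\right) \left(-9253 + 18214\right)} = \frac{10548}{\left(-117\right) 0 - 7428669} = \frac{10548}{0 - 7428669} = \frac{10548}{-7428669} = 10548 \left(- \frac{1}{7428669}\right) = - \frac{3516}{2476223}$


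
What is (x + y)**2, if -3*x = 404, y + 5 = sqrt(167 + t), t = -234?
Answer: 174958/9 - 838*I*sqrt(67)/3 ≈ 19440.0 - 2286.4*I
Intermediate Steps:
y = -5 + I*sqrt(67) (y = -5 + sqrt(167 - 234) = -5 + sqrt(-67) = -5 + I*sqrt(67) ≈ -5.0 + 8.1853*I)
x = -404/3 (x = -1/3*404 = -404/3 ≈ -134.67)
(x + y)**2 = (-404/3 + (-5 + I*sqrt(67)))**2 = (-419/3 + I*sqrt(67))**2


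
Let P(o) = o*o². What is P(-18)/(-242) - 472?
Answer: -54196/121 ≈ -447.90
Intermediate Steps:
P(o) = o³
P(-18)/(-242) - 472 = (-18)³/(-242) - 472 = -5832*(-1/242) - 472 = 2916/121 - 472 = -54196/121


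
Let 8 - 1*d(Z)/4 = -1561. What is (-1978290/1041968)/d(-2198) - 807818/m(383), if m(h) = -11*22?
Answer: 40019980422767/11988883808 ≈ 3338.1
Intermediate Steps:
d(Z) = 6276 (d(Z) = 32 - 4*(-1561) = 32 + 6244 = 6276)
m(h) = -242
(-1978290/1041968)/d(-2198) - 807818/m(383) = -1978290/1041968/6276 - 807818/(-242) = -1978290*1/1041968*(1/6276) - 807818*(-1/242) = -989145/520984*1/6276 + 36719/11 = -329715/1089898528 + 36719/11 = 40019980422767/11988883808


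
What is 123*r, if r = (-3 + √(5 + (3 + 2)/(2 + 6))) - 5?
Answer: -984 + 369*√10/4 ≈ -692.28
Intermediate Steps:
r = -8 + 3*√10/4 (r = (-3 + √(5 + 5/8)) - 5 = (-3 + √(45/8)) - 5 = (-3 + 3*√10/4) - 5 = -8 + 3*√10/4 ≈ -5.6283)
123*r = 123*(-8 + 3*√10/4) = -984 + 369*√10/4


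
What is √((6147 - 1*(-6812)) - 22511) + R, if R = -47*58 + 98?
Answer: -2628 + 4*I*√597 ≈ -2628.0 + 97.734*I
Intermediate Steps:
R = -2628 (R = -2726 + 98 = -2628)
√((6147 - 1*(-6812)) - 22511) + R = √((6147 - 1*(-6812)) - 22511) - 2628 = √((6147 + 6812) - 22511) - 2628 = √(12959 - 22511) - 2628 = √(-9552) - 2628 = 4*I*√597 - 2628 = -2628 + 4*I*√597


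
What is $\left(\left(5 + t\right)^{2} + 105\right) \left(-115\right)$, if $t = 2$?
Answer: $-17710$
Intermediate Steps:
$\left(\left(5 + t\right)^{2} + 105\right) \left(-115\right) = \left(\left(5 + 2\right)^{2} + 105\right) \left(-115\right) = \left(7^{2} + 105\right) \left(-115\right) = \left(49 + 105\right) \left(-115\right) = 154 \left(-115\right) = -17710$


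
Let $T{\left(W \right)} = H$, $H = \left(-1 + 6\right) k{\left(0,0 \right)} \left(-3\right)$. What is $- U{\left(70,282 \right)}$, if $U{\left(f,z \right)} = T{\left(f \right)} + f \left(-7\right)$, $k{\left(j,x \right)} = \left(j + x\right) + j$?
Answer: $490$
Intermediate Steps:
$k{\left(j,x \right)} = x + 2 j$
$H = 0$ ($H = \left(-1 + 6\right) \left(0 + 2 \cdot 0\right) \left(-3\right) = 5 \left(0 + 0\right) \left(-3\right) = 5 \cdot 0 \left(-3\right) = 0 \left(-3\right) = 0$)
$T{\left(W \right)} = 0$
$U{\left(f,z \right)} = - 7 f$ ($U{\left(f,z \right)} = 0 + f \left(-7\right) = 0 - 7 f = - 7 f$)
$- U{\left(70,282 \right)} = - \left(-7\right) 70 = \left(-1\right) \left(-490\right) = 490$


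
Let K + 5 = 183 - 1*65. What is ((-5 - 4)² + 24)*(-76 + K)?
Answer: 3885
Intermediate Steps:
K = 113 (K = -5 + (183 - 1*65) = -5 + (183 - 65) = -5 + 118 = 113)
((-5 - 4)² + 24)*(-76 + K) = ((-5 - 4)² + 24)*(-76 + 113) = ((-9)² + 24)*37 = (81 + 24)*37 = 105*37 = 3885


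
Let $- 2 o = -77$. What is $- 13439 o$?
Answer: $- \frac{1034803}{2} \approx -5.174 \cdot 10^{5}$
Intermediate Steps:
$o = \frac{77}{2}$ ($o = \left(- \frac{1}{2}\right) \left(-77\right) = \frac{77}{2} \approx 38.5$)
$- 13439 o = \left(-13439\right) \frac{77}{2} = - \frac{1034803}{2}$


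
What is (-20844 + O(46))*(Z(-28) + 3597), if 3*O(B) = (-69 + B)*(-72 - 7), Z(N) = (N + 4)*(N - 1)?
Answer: -86883165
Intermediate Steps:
Z(N) = (-1 + N)*(4 + N) (Z(N) = (4 + N)*(-1 + N) = (-1 + N)*(4 + N))
O(B) = 1817 - 79*B/3 (O(B) = ((-69 + B)*(-72 - 7))/3 = ((-69 + B)*(-79))/3 = (5451 - 79*B)/3 = 1817 - 79*B/3)
(-20844 + O(46))*(Z(-28) + 3597) = (-20844 + (1817 - 79/3*46))*((-4 + (-28)² + 3*(-28)) + 3597) = (-20844 + (1817 - 3634/3))*((-4 + 784 - 84) + 3597) = (-20844 + 1817/3)*(696 + 3597) = -60715/3*4293 = -86883165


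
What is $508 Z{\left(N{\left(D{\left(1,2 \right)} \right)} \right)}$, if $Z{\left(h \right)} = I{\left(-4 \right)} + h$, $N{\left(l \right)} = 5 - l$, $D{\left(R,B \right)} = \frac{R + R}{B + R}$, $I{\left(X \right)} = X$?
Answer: $\frac{508}{3} \approx 169.33$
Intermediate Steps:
$D{\left(R,B \right)} = \frac{2 R}{B + R}$
$Z{\left(h \right)} = -4 + h$
$508 Z{\left(N{\left(D{\left(1,2 \right)} \right)} \right)} = 508 \left(-4 + \left(5 - 2 \cdot 1 \frac{1}{2 + 1}\right)\right) = 508 \left(-4 + \left(5 - 2 \cdot 1 \cdot \frac{1}{3}\right)\right) = 508 \left(-4 + \left(5 - \frac{2}{3}\right)\right) = 508 \left(-4 + \frac{13}{3}\right) = 508 \cdot \frac{1}{3} = \frac{508}{3}$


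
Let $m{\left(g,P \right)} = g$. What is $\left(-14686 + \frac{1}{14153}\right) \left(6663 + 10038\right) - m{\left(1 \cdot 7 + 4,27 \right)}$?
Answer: $- \frac{3471318988540}{14153} \approx -2.4527 \cdot 10^{8}$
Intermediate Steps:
$\left(-14686 + \frac{1}{14153}\right) \left(6663 + 10038\right) - m{\left(1 \cdot 7 + 4,27 \right)} = \left(-14686 + \frac{1}{14153}\right) \left(6663 + 10038\right) - \left(1 \cdot 7 + 4\right) = \left(-14686 + \frac{1}{14153}\right) 16701 - \left(7 + 4\right) = \left(- \frac{207850957}{14153}\right) 16701 - 11 = - \frac{3471318832857}{14153} - 11 = - \frac{3471318988540}{14153}$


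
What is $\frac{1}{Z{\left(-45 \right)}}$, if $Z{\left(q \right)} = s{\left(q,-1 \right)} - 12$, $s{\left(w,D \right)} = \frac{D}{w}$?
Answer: $- \frac{45}{539} \approx -0.083488$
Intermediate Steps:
$Z{\left(q \right)} = -12 - \frac{1}{q}$ ($Z{\left(q \right)} = - \frac{1}{q} - 12 = -12 - \frac{1}{q}$)
$\frac{1}{Z{\left(-45 \right)}} = \frac{1}{-12 - \frac{1}{-45}} = \frac{1}{-12 - - \frac{1}{45}} = \frac{1}{-12 + \frac{1}{45}} = \frac{1}{- \frac{539}{45}} = - \frac{45}{539}$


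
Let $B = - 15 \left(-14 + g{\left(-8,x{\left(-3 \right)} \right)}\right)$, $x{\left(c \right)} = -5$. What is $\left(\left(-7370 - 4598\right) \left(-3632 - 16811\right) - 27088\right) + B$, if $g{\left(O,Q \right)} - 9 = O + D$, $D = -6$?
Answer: $244635021$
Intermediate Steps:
$g{\left(O,Q \right)} = 3 + O$ ($g{\left(O,Q \right)} = 9 + \left(O - 6\right) = 9 + \left(-6 + O\right) = 3 + O$)
$B = 285$ ($B = - 15 \left(-14 + \left(3 - 8\right)\right) = - 15 \left(-14 - 5\right) = \left(-15\right) \left(-19\right) = 285$)
$\left(\left(-7370 - 4598\right) \left(-3632 - 16811\right) - 27088\right) + B = \left(\left(-7370 - 4598\right) \left(-3632 - 16811\right) - 27088\right) + 285 = \left(\left(-11968\right) \left(-20443\right) - 27088\right) + 285 = \left(244661824 - 27088\right) + 285 = 244634736 + 285 = 244635021$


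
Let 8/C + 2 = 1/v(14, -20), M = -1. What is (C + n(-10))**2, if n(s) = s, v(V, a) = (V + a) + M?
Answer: 42436/225 ≈ 188.60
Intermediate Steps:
v(V, a) = -1 + V + a (v(V, a) = (V + a) - 1 = -1 + V + a)
C = -56/15 (C = 8/(-2 + 1/(-1 + 14 - 20)) = 8/(-2 + 1/(-7)) = 8/(-2 - 1/7) = 8/(-15/7) = 8*(-7/15) = -56/15 ≈ -3.7333)
(C + n(-10))**2 = (-56/15 - 10)**2 = (-206/15)**2 = 42436/225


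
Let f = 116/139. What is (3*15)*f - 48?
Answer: -1452/139 ≈ -10.446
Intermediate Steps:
f = 116/139 (f = 116*(1/139) = 116/139 ≈ 0.83453)
(3*15)*f - 48 = (3*15)*(116/139) - 48 = 45*(116/139) - 48 = 5220/139 - 48 = -1452/139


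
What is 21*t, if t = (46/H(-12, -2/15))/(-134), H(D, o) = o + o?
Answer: 7245/268 ≈ 27.034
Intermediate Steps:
H(D, o) = 2*o
t = 345/268 (t = (46/((2*(-2/15))))/(-134) = (46/((2*(-2*1/15))))*(-1/134) = (46/((2*(-2/15))))*(-1/134) = (46/(-4/15))*(-1/134) = (46*(-15/4))*(-1/134) = -345/2*(-1/134) = 345/268 ≈ 1.2873)
21*t = 21*(345/268) = 7245/268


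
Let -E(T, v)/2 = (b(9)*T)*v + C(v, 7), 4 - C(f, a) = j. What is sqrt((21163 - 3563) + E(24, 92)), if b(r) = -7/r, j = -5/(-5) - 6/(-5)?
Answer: sqrt(4731990)/15 ≈ 145.02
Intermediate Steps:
j = 11/5 (j = -5*(-1/5) - 6*(-1/5) = 1 + 6/5 = 11/5 ≈ 2.2000)
C(f, a) = 9/5 (C(f, a) = 4 - 1*11/5 = 4 - 11/5 = 9/5)
E(T, v) = -18/5 + 14*T*v/9 (E(T, v) = -2*(((-7/9)*T)*v + 9/5) = -2*(((-7*1/9)*T)*v + 9/5) = -2*((-7*T/9)*v + 9/5) = -2*(-7*T*v/9 + 9/5) = -2*(9/5 - 7*T*v/9) = -18/5 + 14*T*v/9)
sqrt((21163 - 3563) + E(24, 92)) = sqrt((21163 - 3563) + (-18/5 + (14/9)*24*92)) = sqrt(17600 + (-18/5 + 10304/3)) = sqrt(17600 + 51466/15) = sqrt(315466/15) = sqrt(4731990)/15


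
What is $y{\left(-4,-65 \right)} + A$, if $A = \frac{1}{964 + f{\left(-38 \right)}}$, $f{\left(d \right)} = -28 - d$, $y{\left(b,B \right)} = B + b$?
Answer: $- \frac{67205}{974} \approx -68.999$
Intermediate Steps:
$A = \frac{1}{974}$ ($A = \frac{1}{964 - -10} = \frac{1}{964 + \left(-28 + 38\right)} = \frac{1}{964 + 10} = \frac{1}{974} \approx 0.0010267$)
$y{\left(-4,-65 \right)} + A = \left(-65 - 4\right) + \frac{1}{974} = -69 + \frac{1}{974} = - \frac{67205}{974}$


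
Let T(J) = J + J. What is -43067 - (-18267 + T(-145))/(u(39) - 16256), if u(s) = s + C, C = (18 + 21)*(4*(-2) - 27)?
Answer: -757222551/17582 ≈ -43068.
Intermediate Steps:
T(J) = 2*J
C = -1365 (C = 39*(-8 - 27) = 39*(-35) = -1365)
u(s) = -1365 + s (u(s) = s - 1365 = -1365 + s)
-43067 - (-18267 + T(-145))/(u(39) - 16256) = -43067 - (-18267 + 2*(-145))/((-1365 + 39) - 16256) = -43067 - (-18267 - 290)/(-1326 - 16256) = -43067 - (-18557)/(-17582) = -43067 - (-18557)*(-1)/17582 = -43067 - 1*18557/17582 = -43067 - 18557/17582 = -757222551/17582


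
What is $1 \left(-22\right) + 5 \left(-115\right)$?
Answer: $-597$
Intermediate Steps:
$1 \left(-22\right) + 5 \left(-115\right) = -22 - 575 = -597$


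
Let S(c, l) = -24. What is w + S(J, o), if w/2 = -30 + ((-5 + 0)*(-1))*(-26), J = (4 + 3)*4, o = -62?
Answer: -344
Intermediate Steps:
J = 28 (J = 7*4 = 28)
w = -320 (w = 2*(-30 + ((-5 + 0)*(-1))*(-26)) = 2*(-30 - 5*(-1)*(-26)) = 2*(-30 + 5*(-26)) = 2*(-30 - 130) = 2*(-160) = -320)
w + S(J, o) = -320 - 24 = -344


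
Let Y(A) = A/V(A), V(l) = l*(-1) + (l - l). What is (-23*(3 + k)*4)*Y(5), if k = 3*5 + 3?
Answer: 1932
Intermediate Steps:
k = 18 (k = 15 + 3 = 18)
V(l) = -l (V(l) = -l + 0 = -l)
Y(A) = -1 (Y(A) = A/((-A)) = A*(-1/A) = -1)
(-23*(3 + k)*4)*Y(5) = -23*(3 + 18)*4*(-1) = -483*4*(-1) = -23*84*(-1) = -1932*(-1) = 1932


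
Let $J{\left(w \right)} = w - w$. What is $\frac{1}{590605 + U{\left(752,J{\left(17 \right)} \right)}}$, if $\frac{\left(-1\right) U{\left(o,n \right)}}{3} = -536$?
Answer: $\frac{1}{592213} \approx 1.6886 \cdot 10^{-6}$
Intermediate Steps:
$J{\left(w \right)} = 0$
$U{\left(o,n \right)} = 1608$ ($U{\left(o,n \right)} = \left(-3\right) \left(-536\right) = 1608$)
$\frac{1}{590605 + U{\left(752,J{\left(17 \right)} \right)}} = \frac{1}{590605 + 1608} = \frac{1}{592213}$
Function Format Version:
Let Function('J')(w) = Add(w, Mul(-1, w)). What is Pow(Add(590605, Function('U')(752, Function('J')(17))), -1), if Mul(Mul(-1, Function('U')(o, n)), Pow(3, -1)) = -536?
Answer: Rational(1, 592213) ≈ 1.6886e-6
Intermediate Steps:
Function('J')(w) = 0
Function('U')(o, n) = 1608 (Function('U')(o, n) = Mul(-3, -536) = 1608)
Pow(Add(590605, Function('U')(752, Function('J')(17))), -1) = Pow(Add(590605, 1608), -1) = Pow(592213, -1) = Rational(1, 592213)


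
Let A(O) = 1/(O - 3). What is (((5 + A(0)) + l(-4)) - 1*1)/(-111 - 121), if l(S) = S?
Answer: 1/696 ≈ 0.0014368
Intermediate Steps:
A(O) = 1/(-3 + O)
(((5 + A(0)) + l(-4)) - 1*1)/(-111 - 121) = (((5 + 1/(-3 + 0)) - 4) - 1*1)/(-111 - 121) = (((5 + 1/(-3)) - 4) - 1)/(-232) = -(((5 - ⅓) - 4) - 1)/232 = -((14/3 - 4) - 1)/232 = -(⅔ - 1)/232 = -1/232*(-⅓) = 1/696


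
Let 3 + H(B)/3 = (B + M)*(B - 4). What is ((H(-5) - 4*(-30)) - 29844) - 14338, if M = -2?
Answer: -43882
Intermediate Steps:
H(B) = -9 + 3*(-4 + B)*(-2 + B) (H(B) = -9 + 3*((B - 2)*(B - 4)) = -9 + 3*((-2 + B)*(-4 + B)) = -9 + 3*((-4 + B)*(-2 + B)) = -9 + 3*(-4 + B)*(-2 + B))
((H(-5) - 4*(-30)) - 29844) - 14338 = (((15 - 18*(-5) + 3*(-5)²) - 4*(-30)) - 29844) - 14338 = (((15 + 90 + 3*25) + 120) - 29844) - 14338 = (((15 + 90 + 75) + 120) - 29844) - 14338 = ((180 + 120) - 29844) - 14338 = (300 - 29844) - 14338 = -29544 - 14338 = -43882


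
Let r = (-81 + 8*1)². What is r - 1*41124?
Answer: -35795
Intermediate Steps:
r = 5329 (r = (-81 + 8)² = (-73)² = 5329)
r - 1*41124 = 5329 - 1*41124 = 5329 - 41124 = -35795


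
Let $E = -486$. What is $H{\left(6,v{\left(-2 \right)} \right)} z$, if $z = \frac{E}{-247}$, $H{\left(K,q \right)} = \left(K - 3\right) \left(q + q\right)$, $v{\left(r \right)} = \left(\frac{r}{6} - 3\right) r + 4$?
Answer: $\frac{31104}{247} \approx 125.93$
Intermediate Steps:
$v{\left(r \right)} = 4 + r \left(-3 + \frac{r}{6}\right)$ ($v{\left(r \right)} = \left(r \frac{1}{6} - 3\right) r + 4 = \left(\frac{r}{6} - 3\right) r + 4 = \left(-3 + \frac{r}{6}\right) r + 4 = r \left(-3 + \frac{r}{6}\right) + 4 = 4 + r \left(-3 + \frac{r}{6}\right)$)
$H{\left(K,q \right)} = 2 q \left(-3 + K\right)$ ($H{\left(K,q \right)} = \left(-3 + K\right) 2 q = 2 q \left(-3 + K\right)$)
$z = \frac{486}{247}$ ($z = - \frac{486}{-247} = \left(-486\right) \left(- \frac{1}{247}\right) = \frac{486}{247} \approx 1.9676$)
$H{\left(6,v{\left(-2 \right)} \right)} z = 2 \left(4 - -6 + \frac{\left(-2\right)^{2}}{6}\right) \left(-3 + 6\right) \frac{486}{247} = 2 \left(4 + 6 + \frac{1}{6} \cdot 4\right) 3 \cdot \frac{486}{247} = 2 \left(4 + 6 + \frac{2}{3}\right) 3 \cdot \frac{486}{247} = 2 \cdot \frac{32}{3} \cdot 3 \cdot \frac{486}{247} = 64 \cdot \frac{486}{247} = \frac{31104}{247}$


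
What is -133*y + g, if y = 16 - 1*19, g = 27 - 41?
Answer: 385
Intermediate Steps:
g = -14
y = -3 (y = 16 - 19 = -3)
-133*y + g = -133*(-3) - 14 = 399 - 14 = 385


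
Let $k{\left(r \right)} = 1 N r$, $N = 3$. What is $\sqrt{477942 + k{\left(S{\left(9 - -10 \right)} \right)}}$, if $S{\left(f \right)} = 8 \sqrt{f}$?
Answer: $\sqrt{477942 + 24 \sqrt{19}} \approx 691.41$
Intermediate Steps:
$k{\left(r \right)} = 3 r$ ($k{\left(r \right)} = 1 \cdot 3 r = 3 r$)
$\sqrt{477942 + k{\left(S{\left(9 - -10 \right)} \right)}} = \sqrt{477942 + 3 \cdot 8 \sqrt{9 - -10}} = \sqrt{477942 + 3 \cdot 8 \sqrt{9 + 10}} = \sqrt{477942 + 3 \cdot 8 \sqrt{19}} = \sqrt{477942 + 24 \sqrt{19}}$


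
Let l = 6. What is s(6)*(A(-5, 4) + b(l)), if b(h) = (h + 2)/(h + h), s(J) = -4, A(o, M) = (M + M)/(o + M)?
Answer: 88/3 ≈ 29.333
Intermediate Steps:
A(o, M) = 2*M/(M + o) (A(o, M) = (2*M)/(M + o) = 2*M/(M + o))
b(h) = (2 + h)/(2*h) (b(h) = (2 + h)/((2*h)) = (2 + h)*(1/(2*h)) = (2 + h)/(2*h))
s(6)*(A(-5, 4) + b(l)) = -4*(2*4/(4 - 5) + (½)*(2 + 6)/6) = -4*(2*4/(-1) + (½)*(⅙)*8) = -4*(2*4*(-1) + ⅔) = -4*(-8 + ⅔) = -4*(-22/3) = 88/3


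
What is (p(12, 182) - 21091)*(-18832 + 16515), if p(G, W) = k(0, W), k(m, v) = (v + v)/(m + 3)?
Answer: 145760153/3 ≈ 4.8587e+7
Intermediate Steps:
k(m, v) = 2*v/(3 + m) (k(m, v) = (2*v)/(3 + m) = 2*v/(3 + m))
p(G, W) = 2*W/3 (p(G, W) = 2*W/(3 + 0) = 2*W/3)
(p(12, 182) - 21091)*(-18832 + 16515) = ((⅔)*182 - 21091)*(-18832 + 16515) = (364/3 - 21091)*(-2317) = -62909/3*(-2317) = 145760153/3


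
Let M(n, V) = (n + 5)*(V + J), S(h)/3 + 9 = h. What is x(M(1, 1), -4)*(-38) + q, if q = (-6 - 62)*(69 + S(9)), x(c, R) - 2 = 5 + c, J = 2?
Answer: -5642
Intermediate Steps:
S(h) = -27 + 3*h
M(n, V) = (2 + V)*(5 + n) (M(n, V) = (n + 5)*(V + 2) = (5 + n)*(2 + V) = (2 + V)*(5 + n))
x(c, R) = 7 + c (x(c, R) = 2 + (5 + c) = 7 + c)
q = -4692 (q = (-6 - 62)*(69 + (-27 + 3*9)) = -68*(69 + (-27 + 27)) = -68*(69 + 0) = -68*69 = -4692)
x(M(1, 1), -4)*(-38) + q = (7 + (10 + 2*1 + 5*1 + 1*1))*(-38) - 4692 = (7 + (10 + 2 + 5 + 1))*(-38) - 4692 = (7 + 18)*(-38) - 4692 = 25*(-38) - 4692 = -950 - 4692 = -5642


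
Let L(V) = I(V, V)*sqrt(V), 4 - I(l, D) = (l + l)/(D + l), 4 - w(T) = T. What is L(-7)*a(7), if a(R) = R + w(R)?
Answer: 12*I*sqrt(7) ≈ 31.749*I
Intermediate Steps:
w(T) = 4 - T
I(l, D) = 4 - 2*l/(D + l) (I(l, D) = 4 - (l + l)/(D + l) = 4 - 2*l/(D + l))
a(R) = 4 (a(R) = R + (4 - R) = 4)
L(V) = 3*sqrt(V) (L(V) = (2*(V + 2*V)/(V + V))*sqrt(V) = (2*(3*V)/((2*V)))*sqrt(V) = (2*(1/(2*V))*(3*V))*sqrt(V) = 3*sqrt(V))
L(-7)*a(7) = (3*sqrt(-7))*4 = (3*(I*sqrt(7)))*4 = (3*I*sqrt(7))*4 = 12*I*sqrt(7)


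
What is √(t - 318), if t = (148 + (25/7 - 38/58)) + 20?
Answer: I*√6061174/203 ≈ 12.128*I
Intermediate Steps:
t = 34696/203 (t = (148 + (25*(⅐) - 38*1/58)) + 20 = (148 + (25/7 - 19/29)) + 20 = (148 + 592/203) + 20 = 30636/203 + 20 = 34696/203 ≈ 170.92)
√(t - 318) = √(34696/203 - 318) = √(-29858/203) = I*√6061174/203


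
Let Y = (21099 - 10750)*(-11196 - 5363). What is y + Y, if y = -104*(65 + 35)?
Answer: -171379491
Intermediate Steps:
Y = -171369091 (Y = 10349*(-16559) = -171369091)
y = -10400 (y = -104*100 = -10400)
y + Y = -10400 - 171369091 = -171379491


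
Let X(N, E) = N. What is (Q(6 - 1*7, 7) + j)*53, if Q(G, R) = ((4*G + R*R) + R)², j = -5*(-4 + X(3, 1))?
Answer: 143577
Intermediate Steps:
j = 5 (j = -5*(-4 + 3) = -5*(-1) = 5)
Q(G, R) = (R + R² + 4*G)² (Q(G, R) = ((4*G + R²) + R)² = ((R² + 4*G) + R)² = (R + R² + 4*G)²)
(Q(6 - 1*7, 7) + j)*53 = ((7 + 7² + 4*(6 - 1*7))² + 5)*53 = ((7 + 49 + 4*(6 - 7))² + 5)*53 = ((7 + 49 + 4*(-1))² + 5)*53 = ((7 + 49 - 4)² + 5)*53 = (52² + 5)*53 = (2704 + 5)*53 = 2709*53 = 143577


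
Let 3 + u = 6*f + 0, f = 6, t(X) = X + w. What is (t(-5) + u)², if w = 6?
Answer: 1156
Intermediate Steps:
t(X) = 6 + X (t(X) = X + 6 = 6 + X)
u = 33 (u = -3 + (6*6 + 0) = -3 + (36 + 0) = -3 + 36 = 33)
(t(-5) + u)² = ((6 - 5) + 33)² = (1 + 33)² = 34² = 1156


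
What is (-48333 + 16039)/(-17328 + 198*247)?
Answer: -16147/15789 ≈ -1.0227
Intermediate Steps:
(-48333 + 16039)/(-17328 + 198*247) = -32294/(-17328 + 48906) = -32294/31578 = -32294*1/31578 = -16147/15789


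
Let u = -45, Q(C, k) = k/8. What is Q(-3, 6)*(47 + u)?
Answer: 3/2 ≈ 1.5000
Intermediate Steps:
Q(C, k) = k/8 (Q(C, k) = k*(⅛) = k/8)
Q(-3, 6)*(47 + u) = ((⅛)*6)*(47 - 45) = (¾)*2 = 3/2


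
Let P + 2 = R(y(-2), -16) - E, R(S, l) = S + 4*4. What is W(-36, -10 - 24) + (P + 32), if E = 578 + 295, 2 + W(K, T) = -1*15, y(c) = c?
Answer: -846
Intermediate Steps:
W(K, T) = -17 (W(K, T) = -2 - 1*15 = -2 - 15 = -17)
R(S, l) = 16 + S (R(S, l) = S + 16 = 16 + S)
E = 873
P = -861 (P = -2 + ((16 - 2) - 1*873) = -2 + (14 - 873) = -2 - 859 = -861)
W(-36, -10 - 24) + (P + 32) = -17 + (-861 + 32) = -17 - 829 = -846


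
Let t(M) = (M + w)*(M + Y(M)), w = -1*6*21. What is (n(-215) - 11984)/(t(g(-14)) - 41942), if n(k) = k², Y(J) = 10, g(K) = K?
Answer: -34241/41382 ≈ -0.82744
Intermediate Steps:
w = -126 (w = -6*21 = -126)
t(M) = (-126 + M)*(10 + M) (t(M) = (M - 126)*(M + 10) = (-126 + M)*(10 + M))
(n(-215) - 11984)/(t(g(-14)) - 41942) = ((-215)² - 11984)/((-1260 + (-14)² - 116*(-14)) - 41942) = (46225 - 11984)/((-1260 + 196 + 1624) - 41942) = 34241/(560 - 41942) = 34241/(-41382) = 34241*(-1/41382) = -34241/41382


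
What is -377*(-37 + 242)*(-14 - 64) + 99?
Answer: 6028329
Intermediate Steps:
-377*(-37 + 242)*(-14 - 64) + 99 = -77285*(-78) + 99 = -377*(-15990) + 99 = 6028230 + 99 = 6028329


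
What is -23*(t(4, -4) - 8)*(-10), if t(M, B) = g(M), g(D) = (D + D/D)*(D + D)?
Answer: 7360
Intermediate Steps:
g(D) = 2*D*(1 + D) (g(D) = (D + 1)*(2*D) = (1 + D)*(2*D) = 2*D*(1 + D))
t(M, B) = 2*M*(1 + M)
-23*(t(4, -4) - 8)*(-10) = -23*(2*4*(1 + 4) - 8)*(-10) = -23*(2*4*5 - 8)*(-10) = -23*(40 - 8)*(-10) = -736*(-10) = -23*(-320) = 7360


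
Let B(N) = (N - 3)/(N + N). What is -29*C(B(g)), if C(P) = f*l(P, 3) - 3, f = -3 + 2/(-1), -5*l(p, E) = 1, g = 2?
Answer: 58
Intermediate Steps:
l(p, E) = -1/5 (l(p, E) = -1/5*1 = -1/5)
f = -5 (f = -3 + 2*(-1) = -3 - 2 = -5)
B(N) = (-3 + N)/(2*N) (B(N) = (-3 + N)/((2*N)) = (-3 + N)*(1/(2*N)) = (-3 + N)/(2*N))
C(P) = -2 (C(P) = -5*(-1/5) - 3 = 1 - 3 = -2)
-29*C(B(g)) = -29*(-2) = 58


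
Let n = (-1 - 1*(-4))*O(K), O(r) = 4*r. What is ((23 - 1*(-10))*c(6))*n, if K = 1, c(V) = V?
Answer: 2376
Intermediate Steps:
n = 12 (n = (-1 - 1*(-4))*(4*1) = (-1 + 4)*4 = 3*4 = 12)
((23 - 1*(-10))*c(6))*n = ((23 - 1*(-10))*6)*12 = ((23 + 10)*6)*12 = (33*6)*12 = 198*12 = 2376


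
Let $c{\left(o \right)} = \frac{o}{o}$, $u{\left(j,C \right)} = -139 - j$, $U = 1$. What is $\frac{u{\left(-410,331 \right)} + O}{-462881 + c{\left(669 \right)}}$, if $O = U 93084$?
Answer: $- \frac{18671}{92576} \approx -0.20168$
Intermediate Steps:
$O = 93084$ ($O = 1 \cdot 93084 = 93084$)
$c{\left(o \right)} = 1$
$\frac{u{\left(-410,331 \right)} + O}{-462881 + c{\left(669 \right)}} = \frac{\left(-139 - -410\right) + 93084}{-462881 + 1} = \frac{\left(-139 + 410\right) + 93084}{-462880} = \left(271 + 93084\right) \left(- \frac{1}{462880}\right) = 93355 \left(- \frac{1}{462880}\right) = - \frac{18671}{92576}$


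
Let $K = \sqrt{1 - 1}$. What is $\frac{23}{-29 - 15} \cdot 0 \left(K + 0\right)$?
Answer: $0$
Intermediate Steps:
$K = 0$ ($K = \sqrt{0} = 0$)
$\frac{23}{-29 - 15} \cdot 0 \left(K + 0\right) = \frac{23}{-29 - 15} \cdot 0 \left(0 + 0\right) = \frac{23}{-44} \cdot 0 \cdot 0 = 23 \left(- \frac{1}{44}\right) 0 = \left(- \frac{23}{44}\right) 0 = 0$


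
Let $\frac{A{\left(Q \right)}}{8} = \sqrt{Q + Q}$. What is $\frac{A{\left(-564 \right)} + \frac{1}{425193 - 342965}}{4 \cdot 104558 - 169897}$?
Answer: $\frac{1}{20420090380} + \frac{16 i \sqrt{282}}{248335} \approx 4.8971 \cdot 10^{-11} + 0.0010819 i$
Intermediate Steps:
$A{\left(Q \right)} = 8 \sqrt{2} \sqrt{Q}$ ($A{\left(Q \right)} = 8 \sqrt{Q + Q} = 8 \sqrt{2 Q} = 8 \sqrt{2} \sqrt{Q}$)
$\frac{A{\left(-564 \right)} + \frac{1}{425193 - 342965}}{4 \cdot 104558 - 169897} = \frac{8 \sqrt{2} \sqrt{-564} + \frac{1}{425193 - 342965}}{4 \cdot 104558 - 169897} = \frac{8 \sqrt{2} \cdot 2 i \sqrt{141} + \frac{1}{82228}}{418232 - 169897} = \frac{16 i \sqrt{282} + \frac{1}{82228}}{248335} = \left(\frac{1}{82228} + 16 i \sqrt{282}\right) \frac{1}{248335} = \frac{1}{20420090380} + \frac{16 i \sqrt{282}}{248335}$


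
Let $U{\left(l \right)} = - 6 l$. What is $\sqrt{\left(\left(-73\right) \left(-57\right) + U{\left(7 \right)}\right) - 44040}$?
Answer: $i \sqrt{39921} \approx 199.8 i$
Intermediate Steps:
$\sqrt{\left(\left(-73\right) \left(-57\right) + U{\left(7 \right)}\right) - 44040} = \sqrt{\left(\left(-73\right) \left(-57\right) - 42\right) - 44040} = \sqrt{\left(4161 - 42\right) - 44040} = \sqrt{4119 - 44040} = \sqrt{-39921} = i \sqrt{39921}$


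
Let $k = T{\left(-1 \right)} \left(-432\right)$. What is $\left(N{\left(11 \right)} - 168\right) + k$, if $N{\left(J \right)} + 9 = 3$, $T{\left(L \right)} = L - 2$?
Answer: $1122$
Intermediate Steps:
$T{\left(L \right)} = -2 + L$
$N{\left(J \right)} = -6$ ($N{\left(J \right)} = -9 + 3 = -6$)
$k = 1296$ ($k = \left(-2 - 1\right) \left(-432\right) = \left(-3\right) \left(-432\right) = 1296$)
$\left(N{\left(11 \right)} - 168\right) + k = \left(-6 - 168\right) + 1296 = -174 + 1296 = 1122$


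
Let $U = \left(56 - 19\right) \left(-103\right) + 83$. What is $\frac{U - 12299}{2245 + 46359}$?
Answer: $- \frac{16027}{48604} \approx -0.32975$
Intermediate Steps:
$U = -3728$ ($U = 37 \left(-103\right) + 83 = -3811 + 83 = -3728$)
$\frac{U - 12299}{2245 + 46359} = \frac{-3728 - 12299}{2245 + 46359} = - \frac{16027}{48604}$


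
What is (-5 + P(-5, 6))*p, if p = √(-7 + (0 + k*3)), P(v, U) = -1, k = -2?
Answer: -6*I*√13 ≈ -21.633*I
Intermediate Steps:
p = I*√13 (p = √(-7 + (0 - 2*3)) = √(-7 + (0 - 6)) = √(-7 - 6) = √(-13) = I*√13 ≈ 3.6056*I)
(-5 + P(-5, 6))*p = (-5 - 1)*(I*√13) = -6*I*√13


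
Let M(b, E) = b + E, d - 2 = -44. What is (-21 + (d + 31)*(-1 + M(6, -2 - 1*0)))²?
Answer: 2916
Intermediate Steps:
d = -42 (d = 2 - 44 = -42)
M(b, E) = E + b
(-21 + (d + 31)*(-1 + M(6, -2 - 1*0)))² = (-21 + (-42 + 31)*(-1 + ((-2 - 1*0) + 6)))² = (-21 - 11*(-1 + ((-2 + 0) + 6)))² = (-21 - 11*(-1 + (-2 + 6)))² = (-21 - 11*(-1 + 4))² = (-21 - 11*3)² = (-21 - 33)² = (-54)² = 2916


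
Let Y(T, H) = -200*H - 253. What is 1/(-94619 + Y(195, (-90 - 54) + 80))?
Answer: -1/82072 ≈ -1.2184e-5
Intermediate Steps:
Y(T, H) = -253 - 200*H
1/(-94619 + Y(195, (-90 - 54) + 80)) = 1/(-94619 + (-253 - 200*((-90 - 54) + 80))) = 1/(-94619 + (-253 - 200*(-144 + 80))) = 1/(-94619 + (-253 - 200*(-64))) = 1/(-94619 + (-253 + 12800)) = 1/(-94619 + 12547) = 1/(-82072) = -1/82072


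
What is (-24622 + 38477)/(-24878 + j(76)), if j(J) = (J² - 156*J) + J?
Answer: -13855/30882 ≈ -0.44864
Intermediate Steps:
j(J) = J² - 155*J
(-24622 + 38477)/(-24878 + j(76)) = (-24622 + 38477)/(-24878 + 76*(-155 + 76)) = 13855/(-24878 + 76*(-79)) = 13855/(-24878 - 6004) = 13855/(-30882) = 13855*(-1/30882) = -13855/30882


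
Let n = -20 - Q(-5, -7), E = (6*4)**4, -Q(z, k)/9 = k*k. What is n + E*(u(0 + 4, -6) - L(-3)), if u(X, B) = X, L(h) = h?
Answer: 2322853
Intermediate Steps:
Q(z, k) = -9*k**2 (Q(z, k) = -9*k*k = -9*k**2)
E = 331776 (E = 24**4 = 331776)
n = 421 (n = -20 - (-9)*(-7)**2 = -20 - (-9)*49 = -20 - 1*(-441) = -20 + 441 = 421)
n + E*(u(0 + 4, -6) - L(-3)) = 421 + 331776*((0 + 4) - 1*(-3)) = 421 + 331776*(4 + 3) = 421 + 331776*7 = 421 + 2322432 = 2322853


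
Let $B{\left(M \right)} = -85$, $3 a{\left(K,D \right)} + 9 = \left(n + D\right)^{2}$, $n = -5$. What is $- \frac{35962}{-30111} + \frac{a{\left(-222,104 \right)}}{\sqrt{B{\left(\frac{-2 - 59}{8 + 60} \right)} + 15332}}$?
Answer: $\frac{35962}{30111} + \frac{3264 \sqrt{15247}}{15247} \approx 27.628$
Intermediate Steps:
$a{\left(K,D \right)} = -3 + \frac{\left(-5 + D\right)^{2}}{3}$
$- \frac{35962}{-30111} + \frac{a{\left(-222,104 \right)}}{\sqrt{B{\left(\frac{-2 - 59}{8 + 60} \right)} + 15332}} = - \frac{35962}{-30111} + \frac{-3 + \frac{\left(-5 + 104\right)^{2}}{3}}{\sqrt{-85 + 15332}} = \left(-35962\right) \left(- \frac{1}{30111}\right) + \frac{-3 + \frac{99^{2}}{3}}{\sqrt{15247}} = \frac{35962}{30111} + \left(-3 + \frac{1}{3} \cdot 9801\right) \frac{\sqrt{15247}}{15247} = \frac{35962}{30111} + \left(-3 + 3267\right) \frac{\sqrt{15247}}{15247} = \frac{35962}{30111} + 3264 \frac{\sqrt{15247}}{15247} = \frac{35962}{30111} + \frac{3264 \sqrt{15247}}{15247}$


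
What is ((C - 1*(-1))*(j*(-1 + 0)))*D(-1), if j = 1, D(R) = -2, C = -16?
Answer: -30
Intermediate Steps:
((C - 1*(-1))*(j*(-1 + 0)))*D(-1) = ((-16 - 1*(-1))*(1*(-1 + 0)))*(-2) = ((-16 + 1)*(1*(-1)))*(-2) = -15*(-1)*(-2) = 15*(-2) = -30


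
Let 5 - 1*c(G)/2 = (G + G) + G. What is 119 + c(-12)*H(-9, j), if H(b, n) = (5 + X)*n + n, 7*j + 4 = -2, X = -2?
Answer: -1135/7 ≈ -162.14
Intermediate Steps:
c(G) = 10 - 6*G (c(G) = 10 - 2*((G + G) + G) = 10 - 2*(2*G + G) = 10 - 6*G)
j = -6/7 (j = -4/7 + (⅐)*(-2) = -4/7 - 2/7 = -6/7 ≈ -0.85714)
H(b, n) = 4*n (H(b, n) = (5 - 2)*n + n = 3*n + n = 4*n)
119 + c(-12)*H(-9, j) = 119 + (10 - 6*(-12))*(4*(-6/7)) = 119 + (10 + 72)*(-24/7) = 119 + 82*(-24/7) = 119 - 1968/7 = -1135/7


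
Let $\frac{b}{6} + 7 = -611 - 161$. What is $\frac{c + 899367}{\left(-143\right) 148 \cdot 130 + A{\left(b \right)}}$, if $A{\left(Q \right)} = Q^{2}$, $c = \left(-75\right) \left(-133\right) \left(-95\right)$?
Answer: $- \frac{24129}{9547478} \approx -0.0025273$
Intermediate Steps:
$b = -4674$ ($b = -42 + 6 \left(-611 - 161\right) = -42 + 6 \left(-772\right) = -42 - 4632 = -4674$)
$c = -947625$ ($c = 9975 \left(-95\right) = -947625$)
$\frac{c + 899367}{\left(-143\right) 148 \cdot 130 + A{\left(b \right)}} = \frac{-947625 + 899367}{\left(-143\right) 148 \cdot 130 + \left(-4674\right)^{2}} = - \frac{48258}{\left(-21164\right) 130 + 21846276} = - \frac{48258}{-2751320 + 21846276} = - \frac{48258}{19094956} = \left(-48258\right) \frac{1}{19094956} = - \frac{24129}{9547478}$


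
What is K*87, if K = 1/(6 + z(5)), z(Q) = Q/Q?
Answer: 87/7 ≈ 12.429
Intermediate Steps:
z(Q) = 1
K = 1/7 (K = 1/(6 + 1) = 1/7 ≈ 0.14286)
K*87 = (1/7)*87 = 87/7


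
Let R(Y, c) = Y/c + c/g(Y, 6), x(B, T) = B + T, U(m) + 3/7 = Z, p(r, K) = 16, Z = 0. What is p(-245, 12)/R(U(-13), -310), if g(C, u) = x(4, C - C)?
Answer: -8680/42043 ≈ -0.20646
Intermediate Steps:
U(m) = -3/7 (U(m) = -3/7 + 0 = -3/7)
g(C, u) = 4 (g(C, u) = 4 + (C - C) = 4 + 0 = 4)
R(Y, c) = c/4 + Y/c (R(Y, c) = Y/c + c/4 = c/4 + Y/c)
p(-245, 12)/R(U(-13), -310) = 16/((¼)*(-310) - 3/7/(-310)) = 16/(-155/2 - 3/7*(-1/310)) = 16/(-155/2 + 3/2170) = 16/(-84086/1085) = 16*(-1085/84086) = -8680/42043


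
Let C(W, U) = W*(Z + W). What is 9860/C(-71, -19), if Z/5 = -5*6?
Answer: 580/923 ≈ 0.62839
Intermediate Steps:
Z = -150 (Z = 5*(-5*6) = 5*(-30) = -150)
C(W, U) = W*(-150 + W)
9860/C(-71, -19) = 9860/((-71*(-150 - 71))) = 9860/((-71*(-221))) = 9860/15691 = 9860*(1/15691) = 580/923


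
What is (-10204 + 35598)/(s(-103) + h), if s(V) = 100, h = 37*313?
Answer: 25394/11681 ≈ 2.1740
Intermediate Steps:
h = 11581
(-10204 + 35598)/(s(-103) + h) = (-10204 + 35598)/(100 + 11581) = 25394/11681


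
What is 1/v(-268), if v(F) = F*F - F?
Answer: 1/72092 ≈ 1.3871e-5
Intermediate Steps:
v(F) = F**2 - F
1/v(-268) = 1/(-268*(-1 - 268)) = 1/(-268*(-269)) = 1/72092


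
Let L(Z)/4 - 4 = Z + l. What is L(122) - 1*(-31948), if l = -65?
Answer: 32192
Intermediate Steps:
L(Z) = -244 + 4*Z (L(Z) = 16 + 4*(Z - 65) = 16 + 4*(-65 + Z) = 16 + (-260 + 4*Z) = -244 + 4*Z)
L(122) - 1*(-31948) = (-244 + 4*122) - 1*(-31948) = (-244 + 488) + 31948 = 244 + 31948 = 32192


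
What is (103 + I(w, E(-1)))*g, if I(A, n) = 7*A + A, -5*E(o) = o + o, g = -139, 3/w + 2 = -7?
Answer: -41839/3 ≈ -13946.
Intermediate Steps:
w = -⅓ (w = 3/(-2 - 7) = 3/(-9) = 3*(-⅑) = -⅓ ≈ -0.33333)
E(o) = -2*o/5 (E(o) = -(o + o)/5 = -2*o/5)
I(A, n) = 8*A
(103 + I(w, E(-1)))*g = (103 + 8*(-⅓))*(-139) = (103 - 8/3)*(-139) = (301/3)*(-139) = -41839/3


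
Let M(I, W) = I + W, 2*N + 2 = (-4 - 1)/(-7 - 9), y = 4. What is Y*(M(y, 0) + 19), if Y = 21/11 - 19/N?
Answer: 166865/297 ≈ 561.83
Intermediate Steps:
N = -27/32 (N = -1 + ((-4 - 1)/(-7 - 9))/2 = -1 + (-5/(-16))/2 = -1 + (-5*(-1/16))/2 = -1 + (½)*(5/16) = -1 + 5/32 = -27/32 ≈ -0.84375)
Y = 7255/297 (Y = 21/11 - 19/(-27/32) = 21*(1/11) - 19*(-32/27) = 21/11 + 608/27 = 7255/297 ≈ 24.428)
Y*(M(y, 0) + 19) = 7255*((4 + 0) + 19)/297 = 7255*(4 + 19)/297 = (7255/297)*23 = 166865/297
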